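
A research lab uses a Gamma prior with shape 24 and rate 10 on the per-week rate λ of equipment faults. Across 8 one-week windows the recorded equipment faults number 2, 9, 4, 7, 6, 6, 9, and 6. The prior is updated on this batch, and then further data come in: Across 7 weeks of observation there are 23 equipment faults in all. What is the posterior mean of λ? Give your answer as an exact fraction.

Total count: 2 + 9 + 4 + 7 + 6 + 6 + 9 + 6 = 49.
Total exposure: 8 weeks.
After the first batch: Gamma(24 + 49, 10 + 8) = Gamma(73, 18).
Total count 23 over total exposure 7 weeks.
After the second batch: Gamma(73 + 23, 18 + 7) = Gamma(96, 25).
Posterior mean = α'/β' = 96/25.

96/25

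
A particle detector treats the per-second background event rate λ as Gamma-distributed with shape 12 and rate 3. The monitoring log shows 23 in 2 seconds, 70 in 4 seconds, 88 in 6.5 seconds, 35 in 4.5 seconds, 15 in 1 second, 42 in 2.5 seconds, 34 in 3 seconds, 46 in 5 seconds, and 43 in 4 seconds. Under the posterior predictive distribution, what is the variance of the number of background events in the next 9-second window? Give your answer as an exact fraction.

653616/5041

Total count: 23 + 70 + 88 + 35 + 15 + 42 + 34 + 46 + 43 = 396.
Total exposure: 2 + 4 + 6.5 + 4.5 + 1 + 2.5 + 3 + 5 + 4 = 32.5 seconds.
Gamma(α, β) with Poisson data over total exposure Σt gives posterior Gamma(α+Σx, β+Σt) = Gamma(408, 71/2).
The posterior predictive for a window of length T is Negative Binomial with variance T·α'·(β'+T)/β'² = 9·408·(89/2)/(5041/4) = 653616/5041.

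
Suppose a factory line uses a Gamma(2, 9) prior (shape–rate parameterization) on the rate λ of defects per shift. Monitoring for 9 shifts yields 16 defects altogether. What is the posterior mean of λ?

Total count 16 over total exposure 9 shifts.
Posterior: α' = 2 + 16 = 18, β' = 9 + 9 = 18.
Posterior mean = α'/β' = 18/18 = 1.

1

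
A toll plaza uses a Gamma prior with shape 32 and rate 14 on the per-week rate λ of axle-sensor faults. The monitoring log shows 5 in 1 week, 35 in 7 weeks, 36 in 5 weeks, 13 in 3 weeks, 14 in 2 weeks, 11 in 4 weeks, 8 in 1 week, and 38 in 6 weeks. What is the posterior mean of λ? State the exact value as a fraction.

Total count: 5 + 35 + 36 + 13 + 14 + 11 + 8 + 38 = 160.
Total exposure: 1 + 7 + 5 + 3 + 2 + 4 + 1 + 6 = 29 weeks.
The Gamma prior is conjugate for the Poisson rate, so λ | data ~ Gamma(32+160, 14+29) = Gamma(192, 43).
Posterior mean = α'/β' = 192/43.

192/43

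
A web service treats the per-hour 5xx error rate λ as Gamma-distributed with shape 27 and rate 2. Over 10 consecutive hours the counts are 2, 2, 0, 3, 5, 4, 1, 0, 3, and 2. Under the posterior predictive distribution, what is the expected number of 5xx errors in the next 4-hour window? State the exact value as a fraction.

Total count: 2 + 2 + 0 + 3 + 5 + 4 + 1 + 0 + 3 + 2 = 22.
Total exposure: 10 hours.
Posterior: α' = 27 + 22 = 49, β' = 2 + 10 = 12.
Predictive mean over a 4-hour window = T·E[λ|data] = 4·49/12 = 49/3.

49/3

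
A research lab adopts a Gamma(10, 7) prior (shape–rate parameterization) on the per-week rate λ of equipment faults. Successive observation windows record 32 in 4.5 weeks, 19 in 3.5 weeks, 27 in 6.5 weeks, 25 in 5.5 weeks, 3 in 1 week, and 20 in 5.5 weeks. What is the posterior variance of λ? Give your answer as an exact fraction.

544/4489

Total count: 32 + 19 + 27 + 25 + 3 + 20 = 126.
Total exposure: 4.5 + 3.5 + 6.5 + 5.5 + 1 + 5.5 = 26.5 weeks.
By Gamma–Poisson conjugacy, the posterior is Gamma(α + Σx, β + Σt) = Gamma(10 + 126, 7 + 26.5) = Gamma(136, 67/2).
Posterior variance = α'/β'² = 136/(4489/4) = 544/4489.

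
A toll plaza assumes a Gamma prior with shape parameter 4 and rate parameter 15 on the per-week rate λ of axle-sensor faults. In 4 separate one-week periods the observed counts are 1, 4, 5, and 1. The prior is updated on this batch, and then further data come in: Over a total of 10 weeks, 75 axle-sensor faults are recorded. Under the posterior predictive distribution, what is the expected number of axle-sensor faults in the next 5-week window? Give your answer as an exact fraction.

Total count: 1 + 4 + 5 + 1 = 11.
Total exposure: 4 weeks.
After the first batch: Gamma(4 + 11, 15 + 4) = Gamma(15, 19).
Total count 75 over total exposure 10 weeks.
After the second batch: Gamma(15 + 75, 19 + 10) = Gamma(90, 29).
Predictive mean over a 5-week window = T·E[λ|data] = 5·90/29 = 450/29.

450/29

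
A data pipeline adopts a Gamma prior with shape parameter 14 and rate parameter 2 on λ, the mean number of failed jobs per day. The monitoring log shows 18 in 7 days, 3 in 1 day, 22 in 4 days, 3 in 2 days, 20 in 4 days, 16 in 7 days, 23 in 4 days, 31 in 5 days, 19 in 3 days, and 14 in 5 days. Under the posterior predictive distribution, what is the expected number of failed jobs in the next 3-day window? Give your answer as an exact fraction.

Total count: 18 + 3 + 22 + 3 + 20 + 16 + 23 + 31 + 19 + 14 = 169.
Total exposure: 7 + 1 + 4 + 2 + 4 + 7 + 4 + 5 + 3 + 5 = 42 days.
The Gamma prior is conjugate for the Poisson rate, so λ | data ~ Gamma(14+169, 2+42) = Gamma(183, 44).
Predictive mean over a 3-day window = T·E[λ|data] = 3·183/44 = 549/44.

549/44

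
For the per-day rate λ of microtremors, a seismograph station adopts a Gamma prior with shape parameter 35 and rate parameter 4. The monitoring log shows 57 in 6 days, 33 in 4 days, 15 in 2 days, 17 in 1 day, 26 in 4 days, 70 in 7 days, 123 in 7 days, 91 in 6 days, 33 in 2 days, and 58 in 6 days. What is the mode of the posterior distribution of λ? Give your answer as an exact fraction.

557/49

Total count: 57 + 33 + 15 + 17 + 26 + 70 + 123 + 91 + 33 + 58 = 523.
Total exposure: 6 + 4 + 2 + 1 + 4 + 7 + 7 + 6 + 2 + 6 = 45 days.
Posterior: α' = 35 + 523 = 558, β' = 4 + 45 = 49.
Posterior mode = (α'−1)/β' = 557/49.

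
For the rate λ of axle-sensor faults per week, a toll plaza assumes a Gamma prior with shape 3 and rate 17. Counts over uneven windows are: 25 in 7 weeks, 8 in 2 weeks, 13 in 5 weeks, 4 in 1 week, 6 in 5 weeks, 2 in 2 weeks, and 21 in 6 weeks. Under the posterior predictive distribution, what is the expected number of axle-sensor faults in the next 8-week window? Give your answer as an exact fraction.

Total count: 25 + 8 + 13 + 4 + 6 + 2 + 21 = 79.
Total exposure: 7 + 2 + 5 + 1 + 5 + 2 + 6 = 28 weeks.
Posterior: α' = 3 + 79 = 82, β' = 17 + 28 = 45.
Predictive mean over an 8-week window = T·E[λ|data] = 8·82/45 = 656/45.

656/45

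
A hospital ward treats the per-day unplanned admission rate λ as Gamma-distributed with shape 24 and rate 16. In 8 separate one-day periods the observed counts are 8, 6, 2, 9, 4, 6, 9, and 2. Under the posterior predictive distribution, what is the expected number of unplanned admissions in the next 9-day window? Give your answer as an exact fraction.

105/4

Total count: 8 + 6 + 2 + 9 + 4 + 6 + 9 + 2 = 46.
Total exposure: 8 days.
Conjugate update: add total count to the shape and total exposure to the rate, giving Gamma(70, 24).
Predictive mean over a 9-day window = T·E[λ|data] = 9·70/24 = 105/4.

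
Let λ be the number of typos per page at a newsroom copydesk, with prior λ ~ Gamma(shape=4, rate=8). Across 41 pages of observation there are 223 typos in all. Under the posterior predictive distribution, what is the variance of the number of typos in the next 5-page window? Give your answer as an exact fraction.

Total count 223 over total exposure 41 pages.
By Gamma–Poisson conjugacy, the posterior is Gamma(α + Σx, β + Σt) = Gamma(4 + 223, 8 + 41) = Gamma(227, 49).
The posterior predictive for a window of length T is Negative Binomial with variance T·α'·(β'+T)/β'² = 5·227·54/2401 = 61290/2401.

61290/2401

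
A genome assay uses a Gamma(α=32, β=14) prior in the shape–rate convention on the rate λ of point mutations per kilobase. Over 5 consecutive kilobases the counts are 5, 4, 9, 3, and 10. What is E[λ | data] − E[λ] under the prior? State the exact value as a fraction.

137/133

Total count: 5 + 4 + 9 + 3 + 10 = 31.
Total exposure: 5 kilobases.
By Gamma–Poisson conjugacy, the posterior is Gamma(α + Σx, β + Σt) = Gamma(32 + 31, 14 + 5) = Gamma(63, 19).
Posterior mean = 63/19 = 63/19; prior mean = 32/14 = 16/7. Difference = 63/19 − 16/7 = 137/133.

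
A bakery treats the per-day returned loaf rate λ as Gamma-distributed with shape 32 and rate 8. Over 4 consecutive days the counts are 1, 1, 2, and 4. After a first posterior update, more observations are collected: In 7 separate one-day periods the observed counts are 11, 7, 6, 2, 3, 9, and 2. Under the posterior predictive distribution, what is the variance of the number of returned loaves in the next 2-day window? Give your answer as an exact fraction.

3360/361

Total count: 1 + 1 + 2 + 4 = 8.
Total exposure: 4 days.
After the first batch: Gamma(32 + 8, 8 + 4) = Gamma(40, 12).
Total count: 11 + 7 + 6 + 2 + 3 + 9 + 2 = 40.
Total exposure: 7 days.
After the second batch: Gamma(40 + 40, 12 + 7) = Gamma(80, 19).
The posterior predictive for a window of length T is Negative Binomial with variance T·α'·(β'+T)/β'² = 2·80·21/361 = 3360/361.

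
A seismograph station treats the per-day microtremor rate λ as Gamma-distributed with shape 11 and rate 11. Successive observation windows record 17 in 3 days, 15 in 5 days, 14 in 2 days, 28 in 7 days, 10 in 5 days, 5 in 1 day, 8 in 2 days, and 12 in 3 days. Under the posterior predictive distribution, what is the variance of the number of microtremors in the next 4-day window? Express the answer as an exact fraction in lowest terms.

6880/507

Total count: 17 + 15 + 14 + 28 + 10 + 5 + 8 + 12 = 109.
Total exposure: 3 + 5 + 2 + 7 + 5 + 1 + 2 + 3 = 28 days.
Conjugate update: add total count to the shape and total exposure to the rate, giving Gamma(120, 39).
The posterior predictive for a window of length T is Negative Binomial with variance T·α'·(β'+T)/β'² = 4·120·43/1521 = 6880/507.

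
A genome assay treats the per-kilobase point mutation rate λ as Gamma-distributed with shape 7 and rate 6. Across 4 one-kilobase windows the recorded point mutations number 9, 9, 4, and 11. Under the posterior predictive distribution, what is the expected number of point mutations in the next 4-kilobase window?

Total count: 9 + 9 + 4 + 11 = 33.
Total exposure: 4 kilobases.
Posterior: α' = 7 + 33 = 40, β' = 6 + 4 = 10.
Predictive mean over a 4-kilobase window = T·E[λ|data] = 4·40/10 = 16.

16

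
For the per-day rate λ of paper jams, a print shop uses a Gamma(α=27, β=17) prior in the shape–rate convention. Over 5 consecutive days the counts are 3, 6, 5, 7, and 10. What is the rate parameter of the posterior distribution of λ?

Total count: 3 + 6 + 5 + 7 + 10 = 31.
Total exposure: 5 days.
Conjugate update: add total count to the shape and total exposure to the rate, giving Gamma(58, 22).

22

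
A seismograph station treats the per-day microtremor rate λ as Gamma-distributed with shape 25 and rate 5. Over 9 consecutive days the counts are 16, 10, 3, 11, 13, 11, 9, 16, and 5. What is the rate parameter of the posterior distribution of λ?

14

Total count: 16 + 10 + 3 + 11 + 13 + 11 + 9 + 16 + 5 = 94.
Total exposure: 9 days.
The Gamma prior is conjugate for the Poisson rate, so λ | data ~ Gamma(25+94, 5+9) = Gamma(119, 14).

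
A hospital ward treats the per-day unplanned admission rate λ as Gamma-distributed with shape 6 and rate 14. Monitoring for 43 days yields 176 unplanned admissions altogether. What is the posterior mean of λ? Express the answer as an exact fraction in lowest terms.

Total count 176 over total exposure 43 days.
Posterior: α' = 6 + 176 = 182, β' = 14 + 43 = 57.
Posterior mean = α'/β' = 182/57.

182/57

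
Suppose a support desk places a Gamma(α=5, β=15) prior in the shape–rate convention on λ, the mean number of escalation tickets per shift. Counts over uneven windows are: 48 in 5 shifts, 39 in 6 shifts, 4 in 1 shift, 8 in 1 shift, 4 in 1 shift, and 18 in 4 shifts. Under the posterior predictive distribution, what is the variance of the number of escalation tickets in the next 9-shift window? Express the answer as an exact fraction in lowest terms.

Total count: 48 + 39 + 4 + 8 + 4 + 18 = 121.
Total exposure: 5 + 6 + 1 + 1 + 1 + 4 = 18 shifts.
Conjugate update: add total count to the shape and total exposure to the rate, giving Gamma(126, 33).
The posterior predictive for a window of length T is Negative Binomial with variance T·α'·(β'+T)/β'² = 9·126·42/1089 = 5292/121.

5292/121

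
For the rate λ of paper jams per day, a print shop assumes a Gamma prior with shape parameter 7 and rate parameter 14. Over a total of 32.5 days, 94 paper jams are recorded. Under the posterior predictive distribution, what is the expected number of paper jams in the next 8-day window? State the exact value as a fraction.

1616/93

Total count 94 over total exposure 32.5 days.
Posterior: α' = 7 + 94 = 101, β' = 14 + 32.5 = 93/2.
Predictive mean over an 8-day window = T·E[λ|data] = 8·101/(93/2) = 1616/93.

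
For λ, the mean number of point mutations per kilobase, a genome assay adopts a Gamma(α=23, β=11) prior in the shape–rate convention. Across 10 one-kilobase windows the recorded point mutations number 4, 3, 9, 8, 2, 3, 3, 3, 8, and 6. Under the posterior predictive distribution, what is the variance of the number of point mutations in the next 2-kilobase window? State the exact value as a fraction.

Total count: 4 + 3 + 9 + 8 + 2 + 3 + 3 + 3 + 8 + 6 = 49.
Total exposure: 10 kilobases.
Posterior: α' = 23 + 49 = 72, β' = 11 + 10 = 21.
The posterior predictive for a window of length T is Negative Binomial with variance T·α'·(β'+T)/β'² = 2·72·23/441 = 368/49.

368/49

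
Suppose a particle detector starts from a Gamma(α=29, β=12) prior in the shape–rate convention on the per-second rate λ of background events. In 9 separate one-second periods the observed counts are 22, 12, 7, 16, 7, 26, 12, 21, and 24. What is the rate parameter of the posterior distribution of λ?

Total count: 22 + 12 + 7 + 16 + 7 + 26 + 12 + 21 + 24 = 147.
Total exposure: 9 seconds.
By Gamma–Poisson conjugacy, the posterior is Gamma(α + Σx, β + Σt) = Gamma(29 + 147, 12 + 9) = Gamma(176, 21).

21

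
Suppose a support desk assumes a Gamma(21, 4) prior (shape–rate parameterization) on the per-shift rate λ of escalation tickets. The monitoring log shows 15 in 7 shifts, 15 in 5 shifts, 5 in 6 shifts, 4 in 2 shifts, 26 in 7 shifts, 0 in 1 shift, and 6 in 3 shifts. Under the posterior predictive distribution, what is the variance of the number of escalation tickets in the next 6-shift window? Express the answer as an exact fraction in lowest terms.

22632/1225

Total count: 15 + 15 + 5 + 4 + 26 + 0 + 6 = 71.
Total exposure: 7 + 5 + 6 + 2 + 7 + 1 + 3 = 31 shifts.
Posterior: α' = 21 + 71 = 92, β' = 4 + 31 = 35.
The posterior predictive for a window of length T is Negative Binomial with variance T·α'·(β'+T)/β'² = 6·92·41/1225 = 22632/1225.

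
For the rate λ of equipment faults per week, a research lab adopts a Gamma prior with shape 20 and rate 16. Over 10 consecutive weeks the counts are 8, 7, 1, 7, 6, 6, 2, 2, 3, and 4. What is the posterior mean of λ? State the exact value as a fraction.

33/13

Total count: 8 + 7 + 1 + 7 + 6 + 6 + 2 + 2 + 3 + 4 = 46.
Total exposure: 10 weeks.
Posterior: α' = 20 + 46 = 66, β' = 16 + 10 = 26.
Posterior mean = α'/β' = 66/26 = 33/13.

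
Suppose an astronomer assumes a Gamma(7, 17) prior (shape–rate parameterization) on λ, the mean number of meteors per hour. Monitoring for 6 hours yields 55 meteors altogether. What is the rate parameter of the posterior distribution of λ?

23

Total count 55 over total exposure 6 hours.
By Gamma–Poisson conjugacy, the posterior is Gamma(α + Σx, β + Σt) = Gamma(7 + 55, 17 + 6) = Gamma(62, 23).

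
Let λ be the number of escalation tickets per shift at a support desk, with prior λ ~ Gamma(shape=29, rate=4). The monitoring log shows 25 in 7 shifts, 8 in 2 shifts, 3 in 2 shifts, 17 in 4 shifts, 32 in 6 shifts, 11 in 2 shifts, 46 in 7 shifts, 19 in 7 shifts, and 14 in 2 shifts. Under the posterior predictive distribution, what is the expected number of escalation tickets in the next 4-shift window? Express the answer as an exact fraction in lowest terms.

Total count: 25 + 8 + 3 + 17 + 32 + 11 + 46 + 19 + 14 = 175.
Total exposure: 7 + 2 + 2 + 4 + 6 + 2 + 7 + 7 + 2 = 39 shifts.
The Gamma prior is conjugate for the Poisson rate, so λ | data ~ Gamma(29+175, 4+39) = Gamma(204, 43).
Predictive mean over a 4-shift window = T·E[λ|data] = 4·204/43 = 816/43.

816/43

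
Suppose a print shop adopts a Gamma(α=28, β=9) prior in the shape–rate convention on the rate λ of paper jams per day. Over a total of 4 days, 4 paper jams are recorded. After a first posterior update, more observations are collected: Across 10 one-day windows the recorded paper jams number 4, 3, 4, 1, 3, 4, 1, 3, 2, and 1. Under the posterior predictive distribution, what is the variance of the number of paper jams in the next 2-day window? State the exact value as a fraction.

Total count 4 over total exposure 4 days.
After the first batch: Gamma(28 + 4, 9 + 4) = Gamma(32, 13).
Total count: 4 + 3 + 4 + 1 + 3 + 4 + 1 + 3 + 2 + 1 = 26.
Total exposure: 10 days.
After the second batch: Gamma(32 + 26, 13 + 10) = Gamma(58, 23).
The posterior predictive for a window of length T is Negative Binomial with variance T·α'·(β'+T)/β'² = 2·58·25/529 = 2900/529.

2900/529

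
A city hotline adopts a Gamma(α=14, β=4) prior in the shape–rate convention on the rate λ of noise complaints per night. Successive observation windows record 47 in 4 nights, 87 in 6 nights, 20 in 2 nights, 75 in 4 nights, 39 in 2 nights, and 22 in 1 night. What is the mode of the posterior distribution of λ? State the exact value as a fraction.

Total count: 47 + 87 + 20 + 75 + 39 + 22 = 290.
Total exposure: 4 + 6 + 2 + 4 + 2 + 1 = 19 nights.
The Gamma prior is conjugate for the Poisson rate, so λ | data ~ Gamma(14+290, 4+19) = Gamma(304, 23).
Posterior mode = (α'−1)/β' = 303/23.

303/23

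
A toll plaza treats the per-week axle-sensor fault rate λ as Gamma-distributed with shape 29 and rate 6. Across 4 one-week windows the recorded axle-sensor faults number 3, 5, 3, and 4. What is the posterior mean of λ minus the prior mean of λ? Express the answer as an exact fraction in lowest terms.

Total count: 3 + 5 + 3 + 4 = 15.
Total exposure: 4 weeks.
Posterior: α' = 29 + 15 = 44, β' = 6 + 4 = 10.
Posterior mean = 44/10 = 22/5; prior mean = 29/6 = 29/6. Difference = 22/5 − 29/6 = -13/30.

-13/30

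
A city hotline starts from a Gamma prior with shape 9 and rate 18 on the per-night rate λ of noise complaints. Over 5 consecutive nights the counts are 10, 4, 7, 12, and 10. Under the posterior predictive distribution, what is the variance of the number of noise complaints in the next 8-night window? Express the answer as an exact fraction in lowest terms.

12896/529

Total count: 10 + 4 + 7 + 12 + 10 = 43.
Total exposure: 5 nights.
The Gamma prior is conjugate for the Poisson rate, so λ | data ~ Gamma(9+43, 18+5) = Gamma(52, 23).
The posterior predictive for a window of length T is Negative Binomial with variance T·α'·(β'+T)/β'² = 8·52·31/529 = 12896/529.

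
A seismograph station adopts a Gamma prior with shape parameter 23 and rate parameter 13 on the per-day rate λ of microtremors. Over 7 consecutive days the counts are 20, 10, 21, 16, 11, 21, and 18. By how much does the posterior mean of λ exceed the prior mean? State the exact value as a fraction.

Total count: 20 + 10 + 21 + 16 + 11 + 21 + 18 = 117.
Total exposure: 7 days.
Conjugate update: add total count to the shape and total exposure to the rate, giving Gamma(140, 20).
Posterior mean = 140/20 = 7; prior mean = 23/13 = 23/13. Difference = 7 − 23/13 = 68/13.

68/13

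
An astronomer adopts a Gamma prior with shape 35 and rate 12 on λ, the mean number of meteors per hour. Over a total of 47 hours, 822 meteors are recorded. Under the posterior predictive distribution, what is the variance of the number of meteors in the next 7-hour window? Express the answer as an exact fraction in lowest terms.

395934/3481

Total count 822 over total exposure 47 hours.
Posterior: α' = 35 + 822 = 857, β' = 12 + 47 = 59.
The posterior predictive for a window of length T is Negative Binomial with variance T·α'·(β'+T)/β'² = 7·857·66/3481 = 395934/3481.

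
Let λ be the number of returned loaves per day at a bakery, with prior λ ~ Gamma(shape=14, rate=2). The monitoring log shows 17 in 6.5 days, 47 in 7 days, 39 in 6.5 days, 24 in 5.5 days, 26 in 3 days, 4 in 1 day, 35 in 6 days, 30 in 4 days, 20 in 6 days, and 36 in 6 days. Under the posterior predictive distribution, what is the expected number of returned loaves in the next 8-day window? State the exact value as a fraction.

Total count: 17 + 47 + 39 + 24 + 26 + 4 + 35 + 30 + 20 + 36 = 278.
Total exposure: 6.5 + 7 + 6.5 + 5.5 + 3 + 1 + 6 + 4 + 6 + 6 = 51.5 days.
By Gamma–Poisson conjugacy, the posterior is Gamma(α + Σx, β + Σt) = Gamma(14 + 278, 2 + 51.5) = Gamma(292, 107/2).
Predictive mean over an 8-day window = T·E[λ|data] = 8·292/(107/2) = 4672/107.

4672/107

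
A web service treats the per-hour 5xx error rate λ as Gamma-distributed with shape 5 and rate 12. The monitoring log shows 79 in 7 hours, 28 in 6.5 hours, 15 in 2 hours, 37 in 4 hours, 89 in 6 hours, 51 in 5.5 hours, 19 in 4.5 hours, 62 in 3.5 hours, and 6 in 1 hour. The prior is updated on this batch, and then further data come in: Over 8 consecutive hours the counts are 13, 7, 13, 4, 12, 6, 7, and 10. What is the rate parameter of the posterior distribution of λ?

Total count: 79 + 28 + 15 + 37 + 89 + 51 + 19 + 62 + 6 = 386.
Total exposure: 7 + 6.5 + 2 + 4 + 6 + 5.5 + 4.5 + 3.5 + 1 = 40 hours.
After the first batch: Gamma(5 + 386, 12 + 40) = Gamma(391, 52).
Total count: 13 + 7 + 13 + 4 + 12 + 6 + 7 + 10 = 72.
Total exposure: 8 hours.
After the second batch: Gamma(391 + 72, 52 + 8) = Gamma(463, 60).

60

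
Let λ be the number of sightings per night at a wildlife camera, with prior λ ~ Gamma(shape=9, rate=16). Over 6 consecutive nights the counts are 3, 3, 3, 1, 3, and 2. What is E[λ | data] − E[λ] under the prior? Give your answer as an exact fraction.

93/176

Total count: 3 + 3 + 3 + 1 + 3 + 2 = 15.
Total exposure: 6 nights.
Posterior: α' = 9 + 15 = 24, β' = 16 + 6 = 22.
Posterior mean = 24/22 = 12/11; prior mean = 9/16 = 9/16. Difference = 12/11 − 9/16 = 93/176.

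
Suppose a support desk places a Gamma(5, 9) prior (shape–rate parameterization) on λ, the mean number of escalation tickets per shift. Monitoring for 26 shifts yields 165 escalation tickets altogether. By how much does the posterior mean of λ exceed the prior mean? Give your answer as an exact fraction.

Total count 165 over total exposure 26 shifts.
By Gamma–Poisson conjugacy, the posterior is Gamma(α + Σx, β + Σt) = Gamma(5 + 165, 9 + 26) = Gamma(170, 35).
Posterior mean = 170/35 = 34/7; prior mean = 5/9 = 5/9. Difference = 34/7 − 5/9 = 271/63.

271/63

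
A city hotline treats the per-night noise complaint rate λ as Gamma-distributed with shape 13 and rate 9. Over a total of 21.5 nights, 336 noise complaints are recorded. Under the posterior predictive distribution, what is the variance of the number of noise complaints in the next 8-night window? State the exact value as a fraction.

429968/3721

Total count 336 over total exposure 21.5 nights.
The Gamma prior is conjugate for the Poisson rate, so λ | data ~ Gamma(13+336, 9+21.5) = Gamma(349, 61/2).
The posterior predictive for a window of length T is Negative Binomial with variance T·α'·(β'+T)/β'² = 8·349·(77/2)/(3721/4) = 429968/3721.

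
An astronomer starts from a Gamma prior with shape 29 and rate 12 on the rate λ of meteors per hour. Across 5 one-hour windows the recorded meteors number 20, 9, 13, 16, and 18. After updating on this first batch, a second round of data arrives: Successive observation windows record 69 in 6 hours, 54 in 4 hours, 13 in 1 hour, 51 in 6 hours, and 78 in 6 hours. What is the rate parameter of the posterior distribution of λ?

Total count: 20 + 9 + 13 + 16 + 18 = 76.
Total exposure: 5 hours.
After the first batch: Gamma(29 + 76, 12 + 5) = Gamma(105, 17).
Total count: 69 + 54 + 13 + 51 + 78 = 265.
Total exposure: 6 + 4 + 1 + 6 + 6 = 23 hours.
After the second batch: Gamma(105 + 265, 17 + 23) = Gamma(370, 40).

40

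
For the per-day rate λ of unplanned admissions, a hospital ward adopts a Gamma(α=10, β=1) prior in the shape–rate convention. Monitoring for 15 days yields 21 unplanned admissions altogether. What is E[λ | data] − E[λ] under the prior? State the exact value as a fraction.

Total count 21 over total exposure 15 days.
Conjugate update: add total count to the shape and total exposure to the rate, giving Gamma(31, 16).
Posterior mean = 31/16 = 31/16; prior mean = 10/1 = 10. Difference = 31/16 − 10 = -129/16.

-129/16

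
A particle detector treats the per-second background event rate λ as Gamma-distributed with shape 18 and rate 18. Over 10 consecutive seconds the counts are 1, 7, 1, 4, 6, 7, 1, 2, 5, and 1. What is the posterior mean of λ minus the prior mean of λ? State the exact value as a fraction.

Total count: 1 + 7 + 1 + 4 + 6 + 7 + 1 + 2 + 5 + 1 = 35.
Total exposure: 10 seconds.
Posterior: α' = 18 + 35 = 53, β' = 18 + 10 = 28.
Posterior mean = 53/28 = 53/28; prior mean = 18/18 = 1. Difference = 53/28 − 1 = 25/28.

25/28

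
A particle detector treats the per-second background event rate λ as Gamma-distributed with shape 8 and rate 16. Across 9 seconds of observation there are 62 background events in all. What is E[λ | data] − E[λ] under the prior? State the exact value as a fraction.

Total count 62 over total exposure 9 seconds.
Gamma(α, β) with Poisson data over total exposure Σt gives posterior Gamma(α+Σx, β+Σt) = Gamma(70, 25).
Posterior mean = 70/25 = 14/5; prior mean = 8/16 = 1/2. Difference = 14/5 − 1/2 = 23/10.

23/10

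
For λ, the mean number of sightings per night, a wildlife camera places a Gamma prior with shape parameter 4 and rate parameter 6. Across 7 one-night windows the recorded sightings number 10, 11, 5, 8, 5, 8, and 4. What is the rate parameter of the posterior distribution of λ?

Total count: 10 + 11 + 5 + 8 + 5 + 8 + 4 = 51.
Total exposure: 7 nights.
Posterior: α' = 4 + 51 = 55, β' = 6 + 7 = 13.

13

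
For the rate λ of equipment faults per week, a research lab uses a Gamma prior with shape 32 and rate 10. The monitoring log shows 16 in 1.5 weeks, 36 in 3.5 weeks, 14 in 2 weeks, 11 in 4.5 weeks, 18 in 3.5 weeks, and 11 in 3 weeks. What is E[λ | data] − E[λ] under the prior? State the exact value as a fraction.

121/70

Total count: 16 + 36 + 14 + 11 + 18 + 11 = 106.
Total exposure: 1.5 + 3.5 + 2 + 4.5 + 3.5 + 3 = 18 weeks.
The Gamma prior is conjugate for the Poisson rate, so λ | data ~ Gamma(32+106, 10+18) = Gamma(138, 28).
Posterior mean = 138/28 = 69/14; prior mean = 32/10 = 16/5. Difference = 69/14 − 16/5 = 121/70.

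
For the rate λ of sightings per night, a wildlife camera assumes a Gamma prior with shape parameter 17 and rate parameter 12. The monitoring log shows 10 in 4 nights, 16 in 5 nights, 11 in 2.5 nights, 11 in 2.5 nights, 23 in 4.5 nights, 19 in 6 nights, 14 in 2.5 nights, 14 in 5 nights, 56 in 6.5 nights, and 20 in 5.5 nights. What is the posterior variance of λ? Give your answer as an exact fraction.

211/3136

Total count: 10 + 16 + 11 + 11 + 23 + 19 + 14 + 14 + 56 + 20 = 194.
Total exposure: 4 + 5 + 2.5 + 2.5 + 4.5 + 6 + 2.5 + 5 + 6.5 + 5.5 = 44 nights.
Posterior: α' = 17 + 194 = 211, β' = 12 + 44 = 56.
Posterior variance = α'/β'² = 211/3136.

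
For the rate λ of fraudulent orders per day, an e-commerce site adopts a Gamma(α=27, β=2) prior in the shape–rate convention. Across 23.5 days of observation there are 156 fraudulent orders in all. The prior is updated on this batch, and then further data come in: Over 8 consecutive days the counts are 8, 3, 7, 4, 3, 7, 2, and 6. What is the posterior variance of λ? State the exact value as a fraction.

892/4489

Total count 156 over total exposure 23.5 days.
After the first batch: Gamma(27 + 156, 2 + 23.5) = Gamma(183, 51/2).
Total count: 8 + 3 + 7 + 4 + 3 + 7 + 2 + 6 = 40.
Total exposure: 8 days.
After the second batch: Gamma(183 + 40, 51/2 + 8) = Gamma(223, 67/2).
Posterior variance = α'/β'² = 223/(4489/4) = 892/4489.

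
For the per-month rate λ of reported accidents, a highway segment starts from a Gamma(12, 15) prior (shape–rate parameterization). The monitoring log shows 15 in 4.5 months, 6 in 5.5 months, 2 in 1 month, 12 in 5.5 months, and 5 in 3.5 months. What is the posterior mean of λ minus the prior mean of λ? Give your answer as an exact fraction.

Total count: 15 + 6 + 2 + 12 + 5 = 40.
Total exposure: 4.5 + 5.5 + 1 + 5.5 + 3.5 = 20 months.
The Gamma prior is conjugate for the Poisson rate, so λ | data ~ Gamma(12+40, 15+20) = Gamma(52, 35).
Posterior mean = 52/35 = 52/35; prior mean = 12/15 = 4/5. Difference = 52/35 − 4/5 = 24/35.

24/35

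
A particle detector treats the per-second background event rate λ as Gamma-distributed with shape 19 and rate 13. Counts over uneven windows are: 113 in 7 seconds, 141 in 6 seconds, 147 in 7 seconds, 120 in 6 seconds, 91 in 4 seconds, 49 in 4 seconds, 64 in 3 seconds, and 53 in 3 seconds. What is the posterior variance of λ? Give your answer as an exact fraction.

797/2809

Total count: 113 + 141 + 147 + 120 + 91 + 49 + 64 + 53 = 778.
Total exposure: 7 + 6 + 7 + 6 + 4 + 4 + 3 + 3 = 40 seconds.
Gamma(α, β) with Poisson data over total exposure Σt gives posterior Gamma(α+Σx, β+Σt) = Gamma(797, 53).
Posterior variance = α'/β'² = 797/2809.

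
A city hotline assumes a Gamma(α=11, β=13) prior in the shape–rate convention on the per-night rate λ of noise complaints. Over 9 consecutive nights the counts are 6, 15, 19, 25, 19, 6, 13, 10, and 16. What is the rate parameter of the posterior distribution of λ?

22

Total count: 6 + 15 + 19 + 25 + 19 + 6 + 13 + 10 + 16 = 129.
Total exposure: 9 nights.
Conjugate update: add total count to the shape and total exposure to the rate, giving Gamma(140, 22).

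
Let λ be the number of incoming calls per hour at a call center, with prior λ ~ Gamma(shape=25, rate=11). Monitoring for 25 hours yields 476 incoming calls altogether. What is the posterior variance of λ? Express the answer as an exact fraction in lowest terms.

Total count 476 over total exposure 25 hours.
The Gamma prior is conjugate for the Poisson rate, so λ | data ~ Gamma(25+476, 11+25) = Gamma(501, 36).
Posterior variance = α'/β'² = 501/1296 = 167/432.

167/432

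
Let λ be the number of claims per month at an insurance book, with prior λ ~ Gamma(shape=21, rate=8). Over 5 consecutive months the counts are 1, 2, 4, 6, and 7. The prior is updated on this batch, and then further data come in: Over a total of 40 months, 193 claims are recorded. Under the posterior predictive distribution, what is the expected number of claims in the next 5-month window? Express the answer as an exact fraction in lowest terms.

1170/53

Total count: 1 + 2 + 4 + 6 + 7 = 20.
Total exposure: 5 months.
After the first batch: Gamma(21 + 20, 8 + 5) = Gamma(41, 13).
Total count 193 over total exposure 40 months.
After the second batch: Gamma(41 + 193, 13 + 40) = Gamma(234, 53).
Predictive mean over a 5-month window = T·E[λ|data] = 5·234/53 = 1170/53.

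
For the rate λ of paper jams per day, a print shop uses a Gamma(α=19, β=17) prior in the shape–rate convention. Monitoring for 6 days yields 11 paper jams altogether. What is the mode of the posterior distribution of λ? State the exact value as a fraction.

29/23

Total count 11 over total exposure 6 days.
Posterior: α' = 19 + 11 = 30, β' = 17 + 6 = 23.
Posterior mode = (α'−1)/β' = 29/23.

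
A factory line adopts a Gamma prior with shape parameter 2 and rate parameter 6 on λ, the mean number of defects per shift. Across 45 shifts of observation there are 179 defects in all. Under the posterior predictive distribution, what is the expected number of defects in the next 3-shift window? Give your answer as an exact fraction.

181/17

Total count 179 over total exposure 45 shifts.
The Gamma prior is conjugate for the Poisson rate, so λ | data ~ Gamma(2+179, 6+45) = Gamma(181, 51).
Predictive mean over a 3-shift window = T·E[λ|data] = 3·181/51 = 181/17.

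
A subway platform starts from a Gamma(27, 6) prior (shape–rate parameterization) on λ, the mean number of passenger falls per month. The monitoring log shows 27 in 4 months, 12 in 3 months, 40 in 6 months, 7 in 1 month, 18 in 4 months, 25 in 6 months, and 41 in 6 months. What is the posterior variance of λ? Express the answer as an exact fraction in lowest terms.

Total count: 27 + 12 + 40 + 7 + 18 + 25 + 41 = 170.
Total exposure: 4 + 3 + 6 + 1 + 4 + 6 + 6 = 30 months.
Gamma(α, β) with Poisson data over total exposure Σt gives posterior Gamma(α+Σx, β+Σt) = Gamma(197, 36).
Posterior variance = α'/β'² = 197/1296.

197/1296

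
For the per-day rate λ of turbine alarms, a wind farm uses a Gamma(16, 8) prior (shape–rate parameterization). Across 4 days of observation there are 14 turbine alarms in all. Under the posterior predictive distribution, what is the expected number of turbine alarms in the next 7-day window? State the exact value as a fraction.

Total count 14 over total exposure 4 days.
Gamma(α, β) with Poisson data over total exposure Σt gives posterior Gamma(α+Σx, β+Σt) = Gamma(30, 12).
Predictive mean over a 7-day window = T·E[λ|data] = 7·30/12 = 35/2.

35/2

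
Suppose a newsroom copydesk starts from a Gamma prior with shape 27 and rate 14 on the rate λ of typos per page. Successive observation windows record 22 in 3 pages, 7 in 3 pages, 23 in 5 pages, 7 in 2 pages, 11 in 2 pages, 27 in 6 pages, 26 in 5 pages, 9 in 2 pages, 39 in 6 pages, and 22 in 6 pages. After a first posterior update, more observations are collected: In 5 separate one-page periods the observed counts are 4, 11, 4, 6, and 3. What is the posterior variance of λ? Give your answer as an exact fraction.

Total count: 22 + 7 + 23 + 7 + 11 + 27 + 26 + 9 + 39 + 22 = 193.
Total exposure: 3 + 3 + 5 + 2 + 2 + 6 + 5 + 2 + 6 + 6 = 40 pages.
After the first batch: Gamma(27 + 193, 14 + 40) = Gamma(220, 54).
Total count: 4 + 11 + 4 + 6 + 3 = 28.
Total exposure: 5 pages.
After the second batch: Gamma(220 + 28, 54 + 5) = Gamma(248, 59).
Posterior variance = α'/β'² = 248/3481.

248/3481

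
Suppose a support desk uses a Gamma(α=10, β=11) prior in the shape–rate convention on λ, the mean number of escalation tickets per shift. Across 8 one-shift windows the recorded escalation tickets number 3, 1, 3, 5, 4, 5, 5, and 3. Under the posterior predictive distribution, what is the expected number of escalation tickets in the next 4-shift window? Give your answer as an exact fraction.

156/19

Total count: 3 + 1 + 3 + 5 + 4 + 5 + 5 + 3 = 29.
Total exposure: 8 shifts.
Posterior: α' = 10 + 29 = 39, β' = 11 + 8 = 19.
Predictive mean over a 4-shift window = T·E[λ|data] = 4·39/19 = 156/19.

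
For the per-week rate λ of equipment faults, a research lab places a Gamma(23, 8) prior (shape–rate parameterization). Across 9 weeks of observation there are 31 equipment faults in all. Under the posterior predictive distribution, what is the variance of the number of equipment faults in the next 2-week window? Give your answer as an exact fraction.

2052/289

Total count 31 over total exposure 9 weeks.
Gamma(α, β) with Poisson data over total exposure Σt gives posterior Gamma(α+Σx, β+Σt) = Gamma(54, 17).
The posterior predictive for a window of length T is Negative Binomial with variance T·α'·(β'+T)/β'² = 2·54·19/289 = 2052/289.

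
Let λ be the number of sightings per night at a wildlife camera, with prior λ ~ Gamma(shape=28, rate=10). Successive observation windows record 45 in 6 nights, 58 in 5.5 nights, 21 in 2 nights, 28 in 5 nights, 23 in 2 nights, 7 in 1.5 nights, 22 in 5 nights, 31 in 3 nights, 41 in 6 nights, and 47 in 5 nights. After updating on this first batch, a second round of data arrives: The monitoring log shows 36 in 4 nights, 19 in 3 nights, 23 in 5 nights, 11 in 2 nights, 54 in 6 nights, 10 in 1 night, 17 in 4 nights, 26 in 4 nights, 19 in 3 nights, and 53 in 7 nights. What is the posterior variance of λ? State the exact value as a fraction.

619/8100

Total count: 45 + 58 + 21 + 28 + 23 + 7 + 22 + 31 + 41 + 47 = 323.
Total exposure: 6 + 5.5 + 2 + 5 + 2 + 1.5 + 5 + 3 + 6 + 5 = 41 nights.
After the first batch: Gamma(28 + 323, 10 + 41) = Gamma(351, 51).
Total count: 36 + 19 + 23 + 11 + 54 + 10 + 17 + 26 + 19 + 53 = 268.
Total exposure: 4 + 3 + 5 + 2 + 6 + 1 + 4 + 4 + 3 + 7 = 39 nights.
After the second batch: Gamma(351 + 268, 51 + 39) = Gamma(619, 90).
Posterior variance = α'/β'² = 619/8100.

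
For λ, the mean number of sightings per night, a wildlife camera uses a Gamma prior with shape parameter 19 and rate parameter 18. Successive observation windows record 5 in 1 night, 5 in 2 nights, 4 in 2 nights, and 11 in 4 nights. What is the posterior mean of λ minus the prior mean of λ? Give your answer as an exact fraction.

Total count: 5 + 5 + 4 + 11 = 25.
Total exposure: 1 + 2 + 2 + 4 = 9 nights.
Posterior: α' = 19 + 25 = 44, β' = 18 + 9 = 27.
Posterior mean = 44/27 = 44/27; prior mean = 19/18 = 19/18. Difference = 44/27 − 19/18 = 31/54.

31/54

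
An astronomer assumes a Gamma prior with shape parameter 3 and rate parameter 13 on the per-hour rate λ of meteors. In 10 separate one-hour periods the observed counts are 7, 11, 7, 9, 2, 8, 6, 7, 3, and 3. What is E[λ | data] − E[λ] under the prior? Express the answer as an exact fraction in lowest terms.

Total count: 7 + 11 + 7 + 9 + 2 + 8 + 6 + 7 + 3 + 3 = 63.
Total exposure: 10 hours.
Gamma(α, β) with Poisson data over total exposure Σt gives posterior Gamma(α+Σx, β+Σt) = Gamma(66, 23).
Posterior mean = 66/23 = 66/23; prior mean = 3/13 = 3/13. Difference = 66/23 − 3/13 = 789/299.

789/299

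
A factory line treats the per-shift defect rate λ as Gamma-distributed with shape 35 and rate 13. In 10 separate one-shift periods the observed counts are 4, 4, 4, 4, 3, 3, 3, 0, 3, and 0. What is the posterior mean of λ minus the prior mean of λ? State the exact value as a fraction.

Total count: 4 + 4 + 4 + 4 + 3 + 3 + 3 + 0 + 3 + 0 = 28.
Total exposure: 10 shifts.
Posterior: α' = 35 + 28 = 63, β' = 13 + 10 = 23.
Posterior mean = 63/23 = 63/23; prior mean = 35/13 = 35/13. Difference = 63/23 − 35/13 = 14/299.

14/299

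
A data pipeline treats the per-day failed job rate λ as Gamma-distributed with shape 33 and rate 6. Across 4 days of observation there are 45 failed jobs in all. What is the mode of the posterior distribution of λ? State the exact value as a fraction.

Total count 45 over total exposure 4 days.
Conjugate update: add total count to the shape and total exposure to the rate, giving Gamma(78, 10).
Posterior mode = (α'−1)/β' = 77/10.

77/10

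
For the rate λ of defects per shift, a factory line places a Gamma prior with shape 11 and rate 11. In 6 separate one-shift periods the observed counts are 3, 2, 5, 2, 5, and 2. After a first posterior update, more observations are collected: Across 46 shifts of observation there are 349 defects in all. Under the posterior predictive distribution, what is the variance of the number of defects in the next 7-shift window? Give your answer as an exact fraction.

Total count: 3 + 2 + 5 + 2 + 5 + 2 = 19.
Total exposure: 6 shifts.
After the first batch: Gamma(11 + 19, 11 + 6) = Gamma(30, 17).
Total count 349 over total exposure 46 shifts.
After the second batch: Gamma(30 + 349, 17 + 46) = Gamma(379, 63).
The posterior predictive for a window of length T is Negative Binomial with variance T·α'·(β'+T)/β'² = 7·379·70/3969 = 3790/81.

3790/81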